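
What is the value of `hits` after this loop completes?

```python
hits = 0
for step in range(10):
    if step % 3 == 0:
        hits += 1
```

Count numbers divisible by 3 in range(10)
`hits` takes the values: 0 → 1 → 2 → 3 → 4

Answer: 4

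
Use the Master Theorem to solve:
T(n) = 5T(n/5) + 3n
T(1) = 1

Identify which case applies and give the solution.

a=5, b=5, f(n)=3n. log_5(5) = 1. Since c=1 = 1, Case 2 applies: T(n) = Θ(n^log_b(a) · log n) = O(n log n).

Answer: O(n log n) - Case 2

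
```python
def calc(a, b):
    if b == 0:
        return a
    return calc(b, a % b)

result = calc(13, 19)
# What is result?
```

calc(13, 19) -> calc(19, 13) -> calc(13, 6) -> calc(6, 1) -> calc(1, 0) -> 1

Answer: 1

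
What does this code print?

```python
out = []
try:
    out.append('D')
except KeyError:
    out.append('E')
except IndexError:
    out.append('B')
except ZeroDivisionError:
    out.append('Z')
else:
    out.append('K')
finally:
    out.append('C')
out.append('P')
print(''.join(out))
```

Execution trace: 'D' (try body, no exception) → 'K' (else) → 'C' (finally) → 'P' (after the try/except). Output: DKCP

Answer: DKCP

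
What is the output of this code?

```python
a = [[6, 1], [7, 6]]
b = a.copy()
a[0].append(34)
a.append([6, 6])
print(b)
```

Key concept: shallow copy with nested lists.
Step by step:
`a = [[6, 1], [7, 6]]` → a = [[6, 1], [7, 6]]
`b = a.copy()` → b = [[6, 1], [7, 6]]
`a[0].append(34)` → a = [[6, 1, 34], [7, 6]]; b = [[6, 1, 34], [7, 6]]
`a.append([6, 6])` → a = [[6, 1, 34], [7, 6], [6, 6]]
`print(b)` → prints [[6, 1, 34], [7, 6]]

Answer: [[6, 1, 34], [7, 6]]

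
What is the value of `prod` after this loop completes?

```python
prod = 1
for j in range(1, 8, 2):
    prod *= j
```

Product of 1, 3, 5, ... up to 7
`prod` takes the values: 1 → 3 → 15 → 105

Answer: 105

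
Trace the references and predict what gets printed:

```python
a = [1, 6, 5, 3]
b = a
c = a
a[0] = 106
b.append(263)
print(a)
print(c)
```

Key concept: multiple aliases.
Step by step:
`a = [1, 6, 5, 3]` → a = [1, 6, 5, 3]
`b = a` → b = [1, 6, 5, 3] (same object as a)
`c = a` → c = [1, 6, 5, 3] (same object as a, b)
`a[0] = 106` → a = [106, 6, 5, 3] (same object as b, c); b = [106, 6, 5, 3] (same object as a, c); c = [106, 6, 5, 3] (same object as a, b)
`b.append(263)` → a = [106, 6, 5, 3, 263] (same object as b, c); b = [106, 6, 5, 3, 263] (same object as a, c); c = [106, 6, 5, 3, 263] (same object as a, b)
`print(a)` → prints [106, 6, 5, 3, 263]
`print(c)` → prints [106, 6, 5, 3, 263]

Answer:
[106, 6, 5, 3, 263]
[106, 6, 5, 3, 263]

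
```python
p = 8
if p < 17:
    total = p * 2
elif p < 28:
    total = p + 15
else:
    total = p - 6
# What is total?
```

Trace:
`p = 8` → p = 8
`if p < 17: ...` → p < 17 is True → total = 16
So total = 16

Answer: 16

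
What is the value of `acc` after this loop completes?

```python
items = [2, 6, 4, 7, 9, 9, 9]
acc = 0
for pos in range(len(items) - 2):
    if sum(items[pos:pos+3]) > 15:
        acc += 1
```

Count windows with sum > 15
`acc` takes the values: 0 → 1 → 2 → 3 → 4

Answer: 4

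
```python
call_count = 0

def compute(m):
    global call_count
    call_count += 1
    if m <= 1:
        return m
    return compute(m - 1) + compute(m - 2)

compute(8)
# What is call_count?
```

Calls(m) = 1 + Calls(m-1) + Calls(m-2); Calls(0)=Calls(1)=1. For m=8 this gives 67.

Answer: 67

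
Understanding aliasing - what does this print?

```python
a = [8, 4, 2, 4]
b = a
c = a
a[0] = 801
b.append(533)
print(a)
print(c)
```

Key concept: multiple aliases.
Step by step:
`a = [8, 4, 2, 4]` → a = [8, 4, 2, 4]
`b = a` → b = [8, 4, 2, 4] (same object as a)
`c = a` → c = [8, 4, 2, 4] (same object as a, b)
`a[0] = 801` → a = [801, 4, 2, 4] (same object as b, c); b = [801, 4, 2, 4] (same object as a, c); c = [801, 4, 2, 4] (same object as a, b)
`b.append(533)` → a = [801, 4, 2, 4, 533] (same object as b, c); b = [801, 4, 2, 4, 533] (same object as a, c); c = [801, 4, 2, 4, 533] (same object as a, b)
`print(a)` → prints [801, 4, 2, 4, 533]
`print(c)` → prints [801, 4, 2, 4, 533]

Answer:
[801, 4, 2, 4, 533]
[801, 4, 2, 4, 533]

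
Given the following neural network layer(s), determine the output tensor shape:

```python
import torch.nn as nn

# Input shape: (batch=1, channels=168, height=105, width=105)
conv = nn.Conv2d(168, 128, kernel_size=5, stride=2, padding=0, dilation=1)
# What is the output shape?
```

Input: (1, 168, 105, 105) -> Output: (1, 128, 51, 51)

Answer: (1, 128, 51, 51)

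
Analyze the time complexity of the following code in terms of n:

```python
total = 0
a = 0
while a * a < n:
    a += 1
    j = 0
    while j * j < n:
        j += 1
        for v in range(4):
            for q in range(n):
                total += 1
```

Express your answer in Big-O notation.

Each loop level contributes: √n × √n × 1 × n. Multiplying the contributions gives O(n^2).

Answer: O(n^2)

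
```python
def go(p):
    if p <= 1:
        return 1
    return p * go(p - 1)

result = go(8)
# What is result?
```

go(8) = 8 * 7 * 6 * 5 * 4 * 3 * 2 * 1 = 40320

Answer: 40320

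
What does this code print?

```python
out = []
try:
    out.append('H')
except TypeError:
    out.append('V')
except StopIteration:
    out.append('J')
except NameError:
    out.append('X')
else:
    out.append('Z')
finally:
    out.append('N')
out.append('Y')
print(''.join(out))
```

Execution trace: 'H' (try body, no exception) → 'Z' (else) → 'N' (finally) → 'Y' (after the try/except). Output: HZNY

Answer: HZNY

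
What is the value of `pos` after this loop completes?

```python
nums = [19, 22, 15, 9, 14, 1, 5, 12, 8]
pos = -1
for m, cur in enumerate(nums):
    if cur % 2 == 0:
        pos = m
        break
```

First even number index in [19, 22, 15, 9, 14, 1, 5, 12, 8]
`pos` takes the values: -1 → 1

Answer: 1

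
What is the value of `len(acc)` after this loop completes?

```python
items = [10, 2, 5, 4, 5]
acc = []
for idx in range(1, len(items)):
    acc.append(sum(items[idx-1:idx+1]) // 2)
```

Number of 2-element averages
`acc` takes the values: [] → [6] → [6, 3] → [6, 3, 4] → [6, 3, 4, 4]
So `len(acc)` = 4

Answer: 4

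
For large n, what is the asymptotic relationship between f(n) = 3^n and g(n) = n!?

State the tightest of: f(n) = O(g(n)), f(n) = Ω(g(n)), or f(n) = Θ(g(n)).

3^n vs n!: f(n) = O(g(n)) but not Ω(g(n)) — n! grows strictly faster than 3^n.

Answer: f(n) = O(g(n)) but not Ω(g(n)) — n! grows strictly faster than 3^n.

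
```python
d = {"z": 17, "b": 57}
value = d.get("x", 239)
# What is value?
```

Trace:
`d = {"z": 17, "b": 57}` → d = {'z': 17, 'b': 57}
`value = d.get("x", 239)` → value = 239
So value = 239

Answer: 239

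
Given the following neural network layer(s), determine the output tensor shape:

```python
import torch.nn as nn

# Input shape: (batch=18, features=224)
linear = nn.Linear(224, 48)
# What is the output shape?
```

Input: (18, 224) -> Output: (18, 48)

Answer: (18, 48)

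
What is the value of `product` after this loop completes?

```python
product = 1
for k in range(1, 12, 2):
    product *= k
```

Product of 1, 3, 5, ... up to 11
`product` takes the values: 1 → 3 → 15 → 105 → 945 → 10395

Answer: 10395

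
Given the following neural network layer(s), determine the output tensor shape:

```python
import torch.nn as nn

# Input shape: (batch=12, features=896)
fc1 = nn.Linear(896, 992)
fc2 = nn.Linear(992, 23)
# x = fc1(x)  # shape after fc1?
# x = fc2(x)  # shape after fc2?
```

Input: (12, 896) -> after fc1: (12, 992) -> Output: (12, 23)

Answer: (12, 23)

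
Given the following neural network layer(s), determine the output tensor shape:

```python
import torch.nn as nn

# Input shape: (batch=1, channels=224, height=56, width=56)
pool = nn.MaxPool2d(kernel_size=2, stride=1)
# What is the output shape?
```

Input: (1, 224, 56, 56) -> Output: (1, 224, 55, 55)

Answer: (1, 224, 55, 55)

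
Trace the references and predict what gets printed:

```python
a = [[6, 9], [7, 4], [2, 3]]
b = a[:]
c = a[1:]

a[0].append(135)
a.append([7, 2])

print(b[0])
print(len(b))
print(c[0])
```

Key concept: slice with nested mutation.
Step by step:
`a = [[6, 9], [7, 4], [2, 3]]` → a = [[6, 9], [7, 4], [2, 3]]
`b = a[:]` → b = [[6, 9], [7, 4], [2, 3]]
`c = a[1:]` → c = [[7, 4], [2, 3]]
`a[0].append(135)` → a = [[6, 9, 135], [7, 4], [2, 3]]; b = [[6, 9, 135], [7, 4], [2, 3]]
`a.append([7, 2])` → a = [[6, 9, 135], [7, 4], [2, 3], [7, 2]]
`print(b[0])` → prints [6, 9, 135]
`print(len(b))` → prints 3
`print(c[0])` → prints [7, 4]

Answer:
[6, 9, 135]
3
[7, 4]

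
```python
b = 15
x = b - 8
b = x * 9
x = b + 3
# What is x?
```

Trace:
`b = 15` → b = 15
`x = b - 8` → x = 7
`b = x * 9` → b = 63
`x = b + 3` → x = 66
So x = 66

Answer: 66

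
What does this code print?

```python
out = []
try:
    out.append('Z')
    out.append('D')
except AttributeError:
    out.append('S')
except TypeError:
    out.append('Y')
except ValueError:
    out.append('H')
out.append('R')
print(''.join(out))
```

Execution trace: 'Z' (try body) → 'D' (try body, no exception) → 'R' (after the try/except). Output: ZDR

Answer: ZDR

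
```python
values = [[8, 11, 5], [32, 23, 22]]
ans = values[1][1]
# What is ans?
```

Trace:
`values = [[8, 11, 5], [32, 23, 22]]` → values = [[8, 11, 5], [32, 23, 22]]
`ans = values[1][1]` → ans = 23
So ans = 23

Answer: 23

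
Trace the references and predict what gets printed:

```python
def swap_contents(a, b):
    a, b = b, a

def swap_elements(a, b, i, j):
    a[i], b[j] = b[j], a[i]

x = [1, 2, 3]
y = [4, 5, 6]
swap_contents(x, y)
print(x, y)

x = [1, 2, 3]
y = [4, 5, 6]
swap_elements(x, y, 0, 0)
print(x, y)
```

Key concept: parameter rebinding vs mutation.
Step by step:
`x = [1, 2, 3]` → x = [1, 2, 3]
`y = [4, 5, 6]` → y = [4, 5, 6]
`swap_contents(x, y)` → no visible change to tracked variables
`print(x, y)` → prints [1, 2, 3] [4, 5, 6]
`x = [1, 2, 3]` → x = [1, 2, 3]
`y = [4, 5, 6]` → y = [4, 5, 6]
`swap_elements(x, y, 0, 0)` → x = [4, 2, 3]; y = [1, 5, 6]
`print(x, y)` → prints [4, 2, 3] [1, 5, 6]

Answer:
[1, 2, 3] [4, 5, 6]
[4, 2, 3] [1, 5, 6]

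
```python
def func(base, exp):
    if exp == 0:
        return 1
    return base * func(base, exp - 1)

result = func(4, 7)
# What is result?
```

func(4, 7) = 4 * 4 * 4 * 4 * 4 * 4 * 4 = 16384

Answer: 16384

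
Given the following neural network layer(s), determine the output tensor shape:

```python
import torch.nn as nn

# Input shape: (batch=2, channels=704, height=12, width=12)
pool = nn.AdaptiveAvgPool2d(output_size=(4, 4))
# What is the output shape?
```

Input: (2, 704, 12, 12) -> Output: (2, 704, 4, 4)

Answer: (2, 704, 4, 4)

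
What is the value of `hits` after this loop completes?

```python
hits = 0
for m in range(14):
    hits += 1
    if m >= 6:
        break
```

Loop breaks when m reaches 6, hits is 7
`hits` takes the values: 0 → 1 → 2 → 3 → 4 → 5 → 6 → 7

Answer: 7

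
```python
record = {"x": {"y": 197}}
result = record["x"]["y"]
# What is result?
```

Trace:
`record = {"x": {"y": 197}}` → record = {'x': {'y': 197}}
`result = record["x"]["y"]` → result = 197
So result = 197

Answer: 197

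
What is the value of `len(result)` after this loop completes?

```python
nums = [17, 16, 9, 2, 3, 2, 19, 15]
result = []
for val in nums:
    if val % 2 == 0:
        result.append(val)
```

Count even numbers in [17, 16, 9, 2, 3, 2, 19, 15]
`result` takes the values: [] → [16] → [16, 2] → [16, 2, 2]
So `len(result)` = 3

Answer: 3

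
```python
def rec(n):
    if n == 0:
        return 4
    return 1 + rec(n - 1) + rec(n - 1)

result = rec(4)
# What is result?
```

rec(n) = 1 + 2·rec(n-1), rec(0)=4. Closed form: (4+1)·2^4 - 1 = 79.

Answer: 79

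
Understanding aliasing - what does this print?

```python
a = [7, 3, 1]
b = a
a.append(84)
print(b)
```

Key concept: basic list aliasing.
Step by step:
`a = [7, 3, 1]` → a = [7, 3, 1]
`b = a` → b = [7, 3, 1] (same object as a)
`a.append(84)` → a = [7, 3, 1, 84] (same object as b); b = [7, 3, 1, 84] (same object as a)
`print(b)` → prints [7, 3, 1, 84]

Answer: [7, 3, 1, 84]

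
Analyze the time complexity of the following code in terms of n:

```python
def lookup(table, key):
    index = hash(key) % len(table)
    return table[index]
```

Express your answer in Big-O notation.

This is Hash table lookup (average case). Time complexity: O(1).

Answer: O(1)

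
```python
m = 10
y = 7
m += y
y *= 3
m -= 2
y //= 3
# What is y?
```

Trace:
`m = 10` → m = 10
`y = 7` → y = 7
`m += y` → m = 17
`y *= 3` → y = 21
`m -= 2` → m = 15
`y //= 3` → y = 7
So y = 7

Answer: 7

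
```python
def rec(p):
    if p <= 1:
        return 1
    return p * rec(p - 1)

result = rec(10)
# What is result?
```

rec(10) = 10 * 9 * 8 * 7 * 6 * 5 * 4 * 3 * 2 * 1 = 3628800

Answer: 3628800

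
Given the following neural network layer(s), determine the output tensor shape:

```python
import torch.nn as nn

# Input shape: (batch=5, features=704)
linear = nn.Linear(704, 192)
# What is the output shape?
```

Input: (5, 704) -> Output: (5, 192)

Answer: (5, 192)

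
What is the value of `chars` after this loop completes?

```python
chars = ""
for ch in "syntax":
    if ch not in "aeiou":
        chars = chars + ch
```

Remove vowels from 'syntax'
`chars` takes the values: "" → "s" → "sy" → "syn" → "synt" → "syntx"

Answer: "syntx"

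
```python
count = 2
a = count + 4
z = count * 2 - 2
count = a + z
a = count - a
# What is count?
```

Trace:
`count = 2` → count = 2
`a = count + 4` → a = 6
`z = count * 2 - 2` → z = 2
`count = a + z` → count = 8
`a = count - a` → a = 2
So count = 8

Answer: 8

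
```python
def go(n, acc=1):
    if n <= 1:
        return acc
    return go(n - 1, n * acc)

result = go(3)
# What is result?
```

Accumulator trace (n, acc): (3, 1) -> (2, 3) -> (1, 6) -> return 6

Answer: 6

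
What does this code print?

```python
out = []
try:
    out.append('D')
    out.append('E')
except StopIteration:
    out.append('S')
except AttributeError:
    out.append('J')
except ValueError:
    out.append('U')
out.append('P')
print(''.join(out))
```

Execution trace: 'D' (try body) → 'E' (try body, no exception) → 'P' (after the try/except). Output: DEP

Answer: DEP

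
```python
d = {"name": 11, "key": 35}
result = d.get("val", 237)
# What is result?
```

Trace:
`d = {"name": 11, "key": 35}` → d = {'name': 11, 'key': 35}
`result = d.get("val", 237)` → result = 237
So result = 237

Answer: 237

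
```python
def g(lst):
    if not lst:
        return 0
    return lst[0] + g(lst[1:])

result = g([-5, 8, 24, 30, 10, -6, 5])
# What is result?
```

(-5) + 8 + 24 + 30 + 10 + (-6) + 5 + 0 = 66

Answer: 66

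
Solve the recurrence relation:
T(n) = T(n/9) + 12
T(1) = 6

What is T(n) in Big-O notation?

Each step divides n by 9 and adds 12. After log_9(n) steps we reach T(1)=6. So T(n) = 12·log_9(n) + 6 = O(log n).

Answer: O(log n)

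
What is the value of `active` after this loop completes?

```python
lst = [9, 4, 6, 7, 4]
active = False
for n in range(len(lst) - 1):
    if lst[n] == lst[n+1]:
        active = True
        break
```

Check consecutive duplicates in [9, 4, 6, 7, 4]
`active` takes the values: False

Answer: False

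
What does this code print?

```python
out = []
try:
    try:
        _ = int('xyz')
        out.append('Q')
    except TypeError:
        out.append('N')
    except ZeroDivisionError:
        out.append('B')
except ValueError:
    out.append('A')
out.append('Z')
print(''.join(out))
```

Execution trace: 'A' (outer except ValueError) → 'Z' (after the try/except). Output: AZ

Answer: AZ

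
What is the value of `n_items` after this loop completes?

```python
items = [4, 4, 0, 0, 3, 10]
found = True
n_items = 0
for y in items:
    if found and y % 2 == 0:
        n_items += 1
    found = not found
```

Count even values at even positions
`n_items` takes the values: 0 → 1 → 2

Answer: 2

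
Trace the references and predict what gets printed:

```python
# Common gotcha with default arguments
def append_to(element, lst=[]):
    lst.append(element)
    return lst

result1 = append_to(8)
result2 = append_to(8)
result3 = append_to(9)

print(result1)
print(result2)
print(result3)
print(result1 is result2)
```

Key concept: mutable default argument gotcha.
Step by step:
`result1 = append_to(8)` → result1 = [8]
`result2 = append_to(8)` → result1 = [8, 8] (same object as result2); result2 = [8, 8] (same object as result1)
`result3 = append_to(9)` → result1 = [8, 8, 9] (same object as result2, result3); result2 = [8, 8, 9] (same object as result1, result3); result3 = [8, 8, 9] (same object as result1, result2)
`print(result1)` → prints [8, 8, 9]
`print(result2)` → prints [8, 8, 9]
`print(result3)` → prints [8, 8, 9]
`print(result1 is result2)` → prints True

Answer:
[8, 8, 9]
[8, 8, 9]
[8, 8, 9]
True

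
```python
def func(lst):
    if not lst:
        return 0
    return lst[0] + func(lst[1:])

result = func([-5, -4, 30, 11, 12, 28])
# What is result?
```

(-5) + (-4) + 30 + 11 + 12 + 28 + 0 = 72

Answer: 72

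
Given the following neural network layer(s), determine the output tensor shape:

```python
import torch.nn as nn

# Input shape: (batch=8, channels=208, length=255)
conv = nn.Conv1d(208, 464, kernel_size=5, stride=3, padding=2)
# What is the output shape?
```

Input: (8, 208, 255) -> Output: (8, 464, 85)

Answer: (8, 464, 85)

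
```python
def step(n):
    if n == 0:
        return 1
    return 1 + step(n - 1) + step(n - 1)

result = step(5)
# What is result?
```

step(n) = 1 + 2·step(n-1), step(0)=1. Closed form: (1+1)·2^5 - 1 = 63.

Answer: 63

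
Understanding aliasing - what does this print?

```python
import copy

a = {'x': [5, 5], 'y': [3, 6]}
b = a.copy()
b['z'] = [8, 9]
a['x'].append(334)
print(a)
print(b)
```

Key concept: shallow copy of dict with mutable values.
Step by step:
`a = {'x': [5, 5], 'y': [3, 6]}` → a = {'x': [5, 5], 'y': [3, 6]}
`b = a.copy()` → b = {'x': [5, 5], 'y': [3, 6]}
`b['z'] = [8, 9]` → b = {'x': [5, 5], 'y': [3, 6], 'z': [8, 9]}
`a['x'].append(334)` → a = {'x': [5, 5, 334], 'y': [3, 6]}; b = {'x': [5, 5, 334], 'y': [3, 6], 'z': [8, 9]}
`print(a)` → prints {'x': [5, 5, 334], 'y': [3, 6]}
`print(b)` → prints {'x': [5, 5, 334], 'y': [3, 6], 'z': [8, 9]}

Answer:
{'x': [5, 5, 334], 'y': [3, 6]}
{'x': [5, 5, 334], 'y': [3, 6], 'z': [8, 9]}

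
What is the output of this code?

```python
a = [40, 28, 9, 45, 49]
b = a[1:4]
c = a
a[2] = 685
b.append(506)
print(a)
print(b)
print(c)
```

Key concept: slice vs alias.
Step by step:
`a = [40, 28, 9, 45, 49]` → a = [40, 28, 9, 45, 49]
`b = a[1:4]` → b = [28, 9, 45]
`c = a` → c = [40, 28, 9, 45, 49] (same object as a)
`a[2] = 685` → a = [40, 28, 685, 45, 49] (same object as c); c = [40, 28, 685, 45, 49] (same object as a)
`b.append(506)` → b = [28, 9, 45, 506]
`print(a)` → prints [40, 28, 685, 45, 49]
`print(b)` → prints [28, 9, 45, 506]
`print(c)` → prints [40, 28, 685, 45, 49]

Answer:
[40, 28, 685, 45, 49]
[28, 9, 45, 506]
[40, 28, 685, 45, 49]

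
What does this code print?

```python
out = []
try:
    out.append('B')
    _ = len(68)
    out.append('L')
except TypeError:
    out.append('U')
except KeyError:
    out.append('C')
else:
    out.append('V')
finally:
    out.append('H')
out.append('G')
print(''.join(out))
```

Execution trace: 'B' (try body) → 'U' (except TypeError) → 'H' (finally) → 'G' (after the try/except). Output: BUHG

Answer: BUHG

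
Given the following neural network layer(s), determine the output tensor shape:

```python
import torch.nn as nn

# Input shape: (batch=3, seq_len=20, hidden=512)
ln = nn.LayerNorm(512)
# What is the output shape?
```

Input: (3, 20, 512) -> Output: (3, 20, 512)

Answer: (3, 20, 512)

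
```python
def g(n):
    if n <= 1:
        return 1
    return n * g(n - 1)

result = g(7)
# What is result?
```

g(7) = 7 * 6 * 5 * 4 * 3 * 2 * 1 = 5040

Answer: 5040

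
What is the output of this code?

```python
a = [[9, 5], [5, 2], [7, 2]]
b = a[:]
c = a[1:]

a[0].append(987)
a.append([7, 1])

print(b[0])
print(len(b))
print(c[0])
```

Key concept: slice with nested mutation.
Step by step:
`a = [[9, 5], [5, 2], [7, 2]]` → a = [[9, 5], [5, 2], [7, 2]]
`b = a[:]` → b = [[9, 5], [5, 2], [7, 2]]
`c = a[1:]` → c = [[5, 2], [7, 2]]
`a[0].append(987)` → a = [[9, 5, 987], [5, 2], [7, 2]]; b = [[9, 5, 987], [5, 2], [7, 2]]
`a.append([7, 1])` → a = [[9, 5, 987], [5, 2], [7, 2], [7, 1]]
`print(b[0])` → prints [9, 5, 987]
`print(len(b))` → prints 3
`print(c[0])` → prints [5, 2]

Answer:
[9, 5, 987]
3
[5, 2]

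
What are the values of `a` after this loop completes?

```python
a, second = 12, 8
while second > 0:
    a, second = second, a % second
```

GCD of 12 and 8
`a` takes the values: 12 → 8 → 4

Answer: 4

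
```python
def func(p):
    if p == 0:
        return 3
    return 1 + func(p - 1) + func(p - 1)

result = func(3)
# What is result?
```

func(p) = 1 + 2·func(p-1), func(0)=3. Closed form: (3+1)·2^3 - 1 = 31.

Answer: 31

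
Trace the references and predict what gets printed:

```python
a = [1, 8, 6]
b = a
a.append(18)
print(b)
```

Key concept: basic list aliasing.
Step by step:
`a = [1, 8, 6]` → a = [1, 8, 6]
`b = a` → b = [1, 8, 6] (same object as a)
`a.append(18)` → a = [1, 8, 6, 18] (same object as b); b = [1, 8, 6, 18] (same object as a)
`print(b)` → prints [1, 8, 6, 18]

Answer: [1, 8, 6, 18]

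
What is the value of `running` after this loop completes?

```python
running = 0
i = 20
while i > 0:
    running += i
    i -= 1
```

Sum 20 down to 1
`running` takes the values: 0 → 20 → 39 → 57 → 74 → 90 → 105 → 119 → 132 → 144 → 155 → 165 → 174 → 182 → 189 → 195 → 200 → 204 → 207 → 209 → 210

Answer: 210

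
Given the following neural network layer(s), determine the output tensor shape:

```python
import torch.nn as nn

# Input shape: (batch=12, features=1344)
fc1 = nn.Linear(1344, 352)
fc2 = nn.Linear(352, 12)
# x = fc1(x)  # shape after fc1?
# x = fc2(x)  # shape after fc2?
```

Input: (12, 1344) -> after fc1: (12, 352) -> Output: (12, 12)

Answer: (12, 12)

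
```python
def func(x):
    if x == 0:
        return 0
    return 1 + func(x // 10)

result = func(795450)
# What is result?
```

Count of digits of 795450: 6

Answer: 6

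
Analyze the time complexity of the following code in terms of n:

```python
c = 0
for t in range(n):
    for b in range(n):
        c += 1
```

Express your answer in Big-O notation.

Each loop level contributes: n × n. Multiplying the contributions gives O(n^2).

Answer: O(n^2)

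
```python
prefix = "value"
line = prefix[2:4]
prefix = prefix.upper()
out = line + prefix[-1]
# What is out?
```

Trace:
`prefix = "value"` → prefix = 'value'
`line = prefix[2:4]` → line = 'lu'
`prefix = prefix.upper()` → prefix = 'VALUE'
`out = line + prefix[-1]` → out = 'luE'
So out = 'luE'

Answer: 'luE'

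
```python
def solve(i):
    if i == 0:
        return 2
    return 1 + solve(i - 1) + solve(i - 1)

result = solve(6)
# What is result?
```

solve(i) = 1 + 2·solve(i-1), solve(0)=2. Closed form: (2+1)·2^6 - 1 = 191.

Answer: 191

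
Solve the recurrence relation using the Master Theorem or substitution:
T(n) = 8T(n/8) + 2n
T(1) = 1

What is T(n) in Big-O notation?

By Master Theorem: a=8, b=8, f(n)=2n. Since log_8(8) = 1 and f(n) = Θ(n^1), Case 2 applies. T(n) = O(n log n).

Answer: O(n log n)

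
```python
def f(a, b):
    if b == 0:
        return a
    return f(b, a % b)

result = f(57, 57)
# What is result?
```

f(57, 57) -> f(57, 0) -> 57

Answer: 57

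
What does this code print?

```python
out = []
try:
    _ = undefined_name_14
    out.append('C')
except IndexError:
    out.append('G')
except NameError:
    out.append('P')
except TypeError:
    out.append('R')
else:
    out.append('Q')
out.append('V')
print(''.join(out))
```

Execution trace: 'P' (except NameError) → 'V' (after the try/except). Output: PV

Answer: PV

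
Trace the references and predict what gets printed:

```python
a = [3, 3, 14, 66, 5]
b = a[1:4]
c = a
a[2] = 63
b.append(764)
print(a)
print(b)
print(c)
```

Key concept: slice vs alias.
Step by step:
`a = [3, 3, 14, 66, 5]` → a = [3, 3, 14, 66, 5]
`b = a[1:4]` → b = [3, 14, 66]
`c = a` → c = [3, 3, 14, 66, 5] (same object as a)
`a[2] = 63` → a = [3, 3, 63, 66, 5] (same object as c); c = [3, 3, 63, 66, 5] (same object as a)
`b.append(764)` → b = [3, 14, 66, 764]
`print(a)` → prints [3, 3, 63, 66, 5]
`print(b)` → prints [3, 14, 66, 764]
`print(c)` → prints [3, 3, 63, 66, 5]

Answer:
[3, 3, 63, 66, 5]
[3, 14, 66, 764]
[3, 3, 63, 66, 5]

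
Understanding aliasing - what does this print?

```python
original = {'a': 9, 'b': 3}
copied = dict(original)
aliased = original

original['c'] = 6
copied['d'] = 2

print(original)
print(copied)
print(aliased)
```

Key concept: dict() creates copy, assignment creates alias.
Step by step:
`original = {'a': 9, 'b': 3}` → original = {'a': 9, 'b': 3}
`copied = dict(original)` → copied = {'a': 9, 'b': 3}
`aliased = original` → aliased = {'a': 9, 'b': 3} (same object as original)
`original['c'] = 6` → original = {'a': 9, 'b': 3, 'c': 6} (same object as aliased); aliased = {'a': 9, 'b': 3, 'c': 6} (same object as original)
`copied['d'] = 2` → copied = {'a': 9, 'b': 3, 'd': 2}
`print(original)` → prints {'a': 9, 'b': 3, 'c': 6}
`print(copied)` → prints {'a': 9, 'b': 3, 'd': 2}
`print(aliased)` → prints {'a': 9, 'b': 3, 'c': 6}

Answer:
{'a': 9, 'b': 3, 'c': 6}
{'a': 9, 'b': 3, 'd': 2}
{'a': 9, 'b': 3, 'c': 6}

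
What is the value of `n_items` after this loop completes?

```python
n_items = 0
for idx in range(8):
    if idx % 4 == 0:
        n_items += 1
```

Count numbers divisible by 4 in range(8)
`n_items` takes the values: 0 → 1 → 2

Answer: 2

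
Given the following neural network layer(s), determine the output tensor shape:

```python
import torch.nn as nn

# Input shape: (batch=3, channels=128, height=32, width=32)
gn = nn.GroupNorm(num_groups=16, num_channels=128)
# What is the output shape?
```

Input: (3, 128, 32, 32) -> Output: (3, 128, 32, 32)

Answer: (3, 128, 32, 32)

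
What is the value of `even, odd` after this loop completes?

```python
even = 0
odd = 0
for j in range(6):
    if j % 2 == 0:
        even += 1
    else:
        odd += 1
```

Count evens and odds in range(6)
`even, odd` takes the values: (0, 0) → (1, 0) → (1, 1) → (2, 1) → (2, 2) → (3, 2) → (3, 3)

Answer: 3, 3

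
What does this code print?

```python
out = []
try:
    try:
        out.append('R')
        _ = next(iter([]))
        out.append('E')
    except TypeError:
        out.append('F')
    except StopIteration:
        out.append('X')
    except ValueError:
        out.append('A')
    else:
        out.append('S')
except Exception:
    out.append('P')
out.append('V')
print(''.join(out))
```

Execution trace: 'R' (inner try body) → 'X' (inner except StopIteration) → 'V' (after the try/except). Output: RXV

Answer: RXV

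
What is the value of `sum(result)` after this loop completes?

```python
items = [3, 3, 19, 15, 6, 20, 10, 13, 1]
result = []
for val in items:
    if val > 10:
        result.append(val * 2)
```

Sum of doubled values > 10
`result` takes the values: [] → [38] → [38, 30] → [38, 30, 40] → [38, 30, 40, 26]
So `sum(result)` = 134

Answer: 134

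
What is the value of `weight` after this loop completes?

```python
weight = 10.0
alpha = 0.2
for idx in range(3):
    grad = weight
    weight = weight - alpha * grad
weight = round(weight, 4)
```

Gradient descent: w = 10.0 * (1 - 0.2)^3
`weight` takes the values: 10.0 → 8.0 → 6.4 → 5.12

Answer: 5.12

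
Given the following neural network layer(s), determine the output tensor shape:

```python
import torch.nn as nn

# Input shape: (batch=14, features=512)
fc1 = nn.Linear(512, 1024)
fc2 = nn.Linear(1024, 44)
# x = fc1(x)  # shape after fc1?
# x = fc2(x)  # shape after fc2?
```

Input: (14, 512) -> after fc1: (14, 1024) -> Output: (14, 44)

Answer: (14, 44)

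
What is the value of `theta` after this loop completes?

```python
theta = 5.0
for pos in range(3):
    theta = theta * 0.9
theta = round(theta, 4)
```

Exponential decay: 5.0 * 0.9^3
`theta` takes the values: 5.0 → 4.5 → 4.05 → 3.645

Answer: 3.645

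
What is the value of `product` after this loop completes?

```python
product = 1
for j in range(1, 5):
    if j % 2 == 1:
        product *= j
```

Product of odd numbers 1 to 4
`product` takes the values: 1 → 3

Answer: 3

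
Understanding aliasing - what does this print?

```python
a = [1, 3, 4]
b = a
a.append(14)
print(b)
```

Key concept: basic list aliasing.
Step by step:
`a = [1, 3, 4]` → a = [1, 3, 4]
`b = a` → b = [1, 3, 4] (same object as a)
`a.append(14)` → a = [1, 3, 4, 14] (same object as b); b = [1, 3, 4, 14] (same object as a)
`print(b)` → prints [1, 3, 4, 14]

Answer: [1, 3, 4, 14]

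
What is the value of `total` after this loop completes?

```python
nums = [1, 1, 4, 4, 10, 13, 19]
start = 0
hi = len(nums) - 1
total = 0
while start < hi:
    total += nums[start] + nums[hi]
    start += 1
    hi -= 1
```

Sum of pairs from ends
`total` takes the values: 0 → 20 → 34 → 48

Answer: 48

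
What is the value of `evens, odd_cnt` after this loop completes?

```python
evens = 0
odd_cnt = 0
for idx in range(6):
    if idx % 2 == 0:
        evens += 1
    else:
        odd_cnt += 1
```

Count evens and odds in range(6)
`evens, odd_cnt` takes the values: (0, 0) → (1, 0) → (1, 1) → (2, 1) → (2, 2) → (3, 2) → (3, 3)

Answer: 3, 3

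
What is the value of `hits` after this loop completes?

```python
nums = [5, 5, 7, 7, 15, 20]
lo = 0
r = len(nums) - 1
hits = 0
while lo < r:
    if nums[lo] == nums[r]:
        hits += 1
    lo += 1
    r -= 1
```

Count matching pairs from ends
`hits` takes the values: 0 → 1

Answer: 1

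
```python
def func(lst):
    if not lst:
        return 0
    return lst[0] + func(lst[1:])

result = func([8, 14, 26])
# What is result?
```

8 + 14 + 26 + 0 = 48

Answer: 48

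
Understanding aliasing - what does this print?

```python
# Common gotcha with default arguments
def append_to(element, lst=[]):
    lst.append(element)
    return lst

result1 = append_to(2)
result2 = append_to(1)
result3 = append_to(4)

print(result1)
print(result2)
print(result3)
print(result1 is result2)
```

Key concept: mutable default argument gotcha.
Step by step:
`result1 = append_to(2)` → result1 = [2]
`result2 = append_to(1)` → result1 = [2, 1] (same object as result2); result2 = [2, 1] (same object as result1)
`result3 = append_to(4)` → result1 = [2, 1, 4] (same object as result2, result3); result2 = [2, 1, 4] (same object as result1, result3); result3 = [2, 1, 4] (same object as result1, result2)
`print(result1)` → prints [2, 1, 4]
`print(result2)` → prints [2, 1, 4]
`print(result3)` → prints [2, 1, 4]
`print(result1 is result2)` → prints True

Answer:
[2, 1, 4]
[2, 1, 4]
[2, 1, 4]
True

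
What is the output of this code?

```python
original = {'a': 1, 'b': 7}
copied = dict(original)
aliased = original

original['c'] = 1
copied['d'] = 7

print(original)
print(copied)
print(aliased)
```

Key concept: dict() creates copy, assignment creates alias.
Step by step:
`original = {'a': 1, 'b': 7}` → original = {'a': 1, 'b': 7}
`copied = dict(original)` → copied = {'a': 1, 'b': 7}
`aliased = original` → aliased = {'a': 1, 'b': 7} (same object as original)
`original['c'] = 1` → original = {'a': 1, 'b': 7, 'c': 1} (same object as aliased); aliased = {'a': 1, 'b': 7, 'c': 1} (same object as original)
`copied['d'] = 7` → copied = {'a': 1, 'b': 7, 'd': 7}
`print(original)` → prints {'a': 1, 'b': 7, 'c': 1}
`print(copied)` → prints {'a': 1, 'b': 7, 'd': 7}
`print(aliased)` → prints {'a': 1, 'b': 7, 'c': 1}

Answer:
{'a': 1, 'b': 7, 'c': 1}
{'a': 1, 'b': 7, 'd': 7}
{'a': 1, 'b': 7, 'c': 1}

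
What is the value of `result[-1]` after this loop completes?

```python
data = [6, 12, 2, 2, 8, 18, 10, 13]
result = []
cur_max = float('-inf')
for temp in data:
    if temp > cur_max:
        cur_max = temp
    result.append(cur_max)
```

Running max ends at 18
`result` takes the values: [] → [6] → [6, 12] → [6, 12, 12] → [6, 12, 12, 12] → [6, 12, 12, 12, 12] → [6, 12, 12, 12, 12, 18] → [6, 12, 12, 12, 12, 18, 18] → [6, 12, 12, 12, 12, 18, 18, 18]
So `result[-1]` = 18

Answer: 18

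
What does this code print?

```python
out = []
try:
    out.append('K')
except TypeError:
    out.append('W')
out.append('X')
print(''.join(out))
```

Execution trace: 'K' (try body, no exception) → 'X' (after the try/except). Output: KX

Answer: KX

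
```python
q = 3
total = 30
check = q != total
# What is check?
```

Trace:
`q = 3` → q = 3
`total = 30` → total = 30
`check = q != total` → check = True
So check = True

Answer: True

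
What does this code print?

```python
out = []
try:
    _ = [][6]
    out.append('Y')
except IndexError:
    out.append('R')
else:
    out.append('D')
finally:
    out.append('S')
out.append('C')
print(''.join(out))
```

Execution trace: 'R' (except IndexError) → 'S' (finally) → 'C' (after the try/except). Output: RSC

Answer: RSC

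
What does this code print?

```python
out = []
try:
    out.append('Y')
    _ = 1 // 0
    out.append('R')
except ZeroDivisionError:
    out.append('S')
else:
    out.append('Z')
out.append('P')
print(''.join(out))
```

Execution trace: 'Y' (try body) → 'S' (except ZeroDivisionError) → 'P' (after the try/except). Output: YSP

Answer: YSP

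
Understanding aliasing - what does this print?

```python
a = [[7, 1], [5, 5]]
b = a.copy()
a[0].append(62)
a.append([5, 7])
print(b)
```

Key concept: shallow copy with nested lists.
Step by step:
`a = [[7, 1], [5, 5]]` → a = [[7, 1], [5, 5]]
`b = a.copy()` → b = [[7, 1], [5, 5]]
`a[0].append(62)` → a = [[7, 1, 62], [5, 5]]; b = [[7, 1, 62], [5, 5]]
`a.append([5, 7])` → a = [[7, 1, 62], [5, 5], [5, 7]]
`print(b)` → prints [[7, 1, 62], [5, 5]]

Answer: [[7, 1, 62], [5, 5]]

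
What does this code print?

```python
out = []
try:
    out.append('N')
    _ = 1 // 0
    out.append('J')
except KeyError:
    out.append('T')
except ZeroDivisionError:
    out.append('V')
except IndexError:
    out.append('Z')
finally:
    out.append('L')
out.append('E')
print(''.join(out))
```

Execution trace: 'N' (try body) → 'V' (except ZeroDivisionError) → 'L' (finally) → 'E' (after the try/except). Output: NVLE

Answer: NVLE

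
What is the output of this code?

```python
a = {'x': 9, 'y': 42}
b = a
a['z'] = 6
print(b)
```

Key concept: dict aliasing.
Step by step:
`a = {'x': 9, 'y': 42}` → a = {'x': 9, 'y': 42}
`b = a` → b = {'x': 9, 'y': 42} (same object as a)
`a['z'] = 6` → a = {'x': 9, 'y': 42, 'z': 6} (same object as b); b = {'x': 9, 'y': 42, 'z': 6} (same object as a)
`print(b)` → prints {'x': 9, 'y': 42, 'z': 6}

Answer: {'x': 9, 'y': 42, 'z': 6}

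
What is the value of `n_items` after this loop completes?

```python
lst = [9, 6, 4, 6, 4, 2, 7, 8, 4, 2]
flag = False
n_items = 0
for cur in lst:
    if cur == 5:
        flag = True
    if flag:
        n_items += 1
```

Count elements after first 5 in [9, 6, 4, 6, 4, 2, 7, 8, 4, 2]
`n_items` takes the values: 0

Answer: 0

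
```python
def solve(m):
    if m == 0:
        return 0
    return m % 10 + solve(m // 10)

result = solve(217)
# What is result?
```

Sum of digits of 217: 7 + 1 + 2 = 10

Answer: 10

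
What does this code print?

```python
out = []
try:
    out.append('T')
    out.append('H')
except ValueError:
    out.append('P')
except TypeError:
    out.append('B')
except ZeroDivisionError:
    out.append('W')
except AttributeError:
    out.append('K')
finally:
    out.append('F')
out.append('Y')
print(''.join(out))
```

Execution trace: 'T' (try body) → 'H' (try body, no exception) → 'F' (finally) → 'Y' (after the try/except). Output: THFY

Answer: THFY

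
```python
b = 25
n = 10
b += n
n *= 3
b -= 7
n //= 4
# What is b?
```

Trace:
`b = 25` → b = 25
`n = 10` → n = 10
`b += n` → b = 35
`n *= 3` → n = 30
`b -= 7` → b = 28
`n //= 4` → n = 7
So b = 28

Answer: 28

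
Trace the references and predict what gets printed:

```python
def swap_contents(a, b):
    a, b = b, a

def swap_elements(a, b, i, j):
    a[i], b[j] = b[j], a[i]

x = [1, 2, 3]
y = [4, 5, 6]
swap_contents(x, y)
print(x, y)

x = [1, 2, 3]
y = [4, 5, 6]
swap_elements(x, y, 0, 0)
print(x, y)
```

Key concept: parameter rebinding vs mutation.
Step by step:
`x = [1, 2, 3]` → x = [1, 2, 3]
`y = [4, 5, 6]` → y = [4, 5, 6]
`swap_contents(x, y)` → no visible change to tracked variables
`print(x, y)` → prints [1, 2, 3] [4, 5, 6]
`x = [1, 2, 3]` → x = [1, 2, 3]
`y = [4, 5, 6]` → y = [4, 5, 6]
`swap_elements(x, y, 0, 0)` → x = [4, 2, 3]; y = [1, 5, 6]
`print(x, y)` → prints [4, 2, 3] [1, 5, 6]

Answer:
[1, 2, 3] [4, 5, 6]
[4, 2, 3] [1, 5, 6]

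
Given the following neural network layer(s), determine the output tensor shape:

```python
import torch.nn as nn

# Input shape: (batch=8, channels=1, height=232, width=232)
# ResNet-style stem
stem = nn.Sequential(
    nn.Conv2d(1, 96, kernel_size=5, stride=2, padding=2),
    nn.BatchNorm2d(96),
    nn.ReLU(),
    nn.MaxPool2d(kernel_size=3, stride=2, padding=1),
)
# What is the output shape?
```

Input: (8, 1, 232, 232) -> after Conv2d 5x5 stride=2: (8, 96, 116, 116) -> Output: (8, 96, 58, 58)

Answer: (8, 96, 58, 58)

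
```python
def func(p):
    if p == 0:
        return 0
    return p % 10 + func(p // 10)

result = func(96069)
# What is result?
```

Sum of digits of 96069: 9 + 6 + 0 + 6 + 9 = 30

Answer: 30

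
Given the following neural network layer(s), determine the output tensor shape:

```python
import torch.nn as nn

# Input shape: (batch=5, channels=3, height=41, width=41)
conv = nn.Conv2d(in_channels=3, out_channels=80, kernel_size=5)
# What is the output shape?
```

Input: (5, 3, 41, 41) -> Output: (5, 80, 37, 37)

Answer: (5, 80, 37, 37)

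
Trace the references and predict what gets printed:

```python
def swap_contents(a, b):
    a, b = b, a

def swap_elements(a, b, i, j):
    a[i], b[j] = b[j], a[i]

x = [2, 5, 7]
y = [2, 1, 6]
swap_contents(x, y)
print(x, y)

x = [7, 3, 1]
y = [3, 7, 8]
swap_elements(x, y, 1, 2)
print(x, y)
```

Key concept: parameter rebinding vs mutation.
Step by step:
`x = [2, 5, 7]` → x = [2, 5, 7]
`y = [2, 1, 6]` → y = [2, 1, 6]
`swap_contents(x, y)` → no visible change to tracked variables
`print(x, y)` → prints [2, 5, 7] [2, 1, 6]
`x = [7, 3, 1]` → x = [7, 3, 1]
`y = [3, 7, 8]` → y = [3, 7, 8]
`swap_elements(x, y, 1, 2)` → x = [7, 8, 1]; y = [3, 7, 3]
`print(x, y)` → prints [7, 8, 1] [3, 7, 3]

Answer:
[2, 5, 7] [2, 1, 6]
[7, 8, 1] [3, 7, 3]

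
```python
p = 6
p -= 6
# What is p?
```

Trace:
`p = 6` → p = 6
`p -= 6` → p = 0
So p = 0

Answer: 0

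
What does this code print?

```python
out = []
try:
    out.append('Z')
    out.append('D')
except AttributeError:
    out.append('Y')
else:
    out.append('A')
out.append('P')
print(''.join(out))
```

Execution trace: 'Z' (try body) → 'D' (try body, no exception) → 'A' (else) → 'P' (after the try/except). Output: ZDAP

Answer: ZDAP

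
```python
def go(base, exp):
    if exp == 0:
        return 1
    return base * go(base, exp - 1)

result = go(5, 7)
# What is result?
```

go(5, 7) = 5 * 5 * 5 * 5 * 5 * 5 * 5 = 78125

Answer: 78125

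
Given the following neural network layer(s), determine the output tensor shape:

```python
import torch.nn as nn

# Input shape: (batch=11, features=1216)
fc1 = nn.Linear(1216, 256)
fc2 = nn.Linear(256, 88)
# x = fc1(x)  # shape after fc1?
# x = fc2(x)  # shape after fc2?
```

Input: (11, 1216) -> after fc1: (11, 256) -> Output: (11, 88)

Answer: (11, 88)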